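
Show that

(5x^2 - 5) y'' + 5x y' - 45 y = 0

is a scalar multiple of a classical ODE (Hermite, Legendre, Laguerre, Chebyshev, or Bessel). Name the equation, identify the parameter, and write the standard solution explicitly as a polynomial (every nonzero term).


All three coefficients share the factor -5; dividing through by -5 gives  (1 - x^2) y'' - x y' + 9 y = 0.
This matches the Chebyshev equation (1 - x^2) y'' - x y' + n^2 y = 0 (note the -x y' term, not -2x y') with n^2 = 9, so n = 3; the polynomial solution is T_3(x).
With y = sum_k a_k x^k, matching x^k gives (k+2)(k+1) a_{k+2} = (k^2 - n^2) a_k = (k - 3)(k + 3) a_k. The right side vanishes at k = 3, so the series with the parity of 3 terminates at degree 3.
Standard normalization: leading coefficient of T_n is 2^(n-1), so a_3 = 2^2 = 4. Work downward with a_k = (k+1)(k+2) a_{k+2} / ((k - 3)(k + 3)):
  a_1 = (2)(3)(4) / ((1 - 3)(1 + 3)) = 24/(-8) = -3
Hence T_3(x) = 4 x^3 - 3 x.

T_3(x); series = 4 x^3 - 3 x


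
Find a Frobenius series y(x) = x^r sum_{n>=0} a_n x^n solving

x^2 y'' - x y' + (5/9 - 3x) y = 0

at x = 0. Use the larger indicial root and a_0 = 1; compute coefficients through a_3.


Write in Frobenius form y'' + (p(x)/x) y' + (q(x)/x^2) y = 0:
  p(x) = -1,  q(x) = 5/9 - 3x.
Indicial equation: r(r-1) + (-1) r + (5/9) = 0 -> roots r_1 = 5/3, r_2 = 1/3.
Take r = r_1 = 5/3. Let y(x) = x^r sum_{n>=0} a_n x^n with a_0 = 1.
Substitute y = x^r sum a_n x^n and match x^{r+n}. The recurrence is
  D(n) a_n - 3 a_{n-1} = 0,  where D(n) = (r+n)(r+n-1) + (-1)(r+n) + (5/9).
  a_n = 3 / D(n) * a_{n-1}.
Since the indicial polynomial factors as (r - r_1)(r - r_2), D(n) = (r_1 + n - r_1)(r_1 + n - r_2) = n(n + 4/3).
Evaluating step by step (a_0 = 1):
  n = 1: D(1) = 1(1 + 4/3) = 7/3; numerator = 3(1) = 3; a_1 = (3)/(7/3) = 9/7
  n = 2: D(2) = 2(2 + 4/3) = 20/3; numerator = 3(9/7) = 27/7; a_2 = (27/7)/(20/3) = 81/140
  n = 3: D(3) = 3(3 + 4/3) = 13; numerator = 3(81/140) = 243/140; a_3 = (243/140)/(13) = 243/1820

r = 5/3; a_0 = 1; a_1 = 9/7; a_2 = 81/140; a_3 = 243/1820


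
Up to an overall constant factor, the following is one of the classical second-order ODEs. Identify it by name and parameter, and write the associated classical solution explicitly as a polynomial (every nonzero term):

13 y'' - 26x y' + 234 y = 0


All three coefficients share the factor 13; dividing through by 13 gives  y'' - 2x y' + 18 y = 0.
This matches the Hermite equation y'' - 2x y' + 2n y = 0 with 2n = 18, so n = 9; the polynomial solution is H_9(x).
With y = sum_k a_k x^k, matching x^k gives (k+2)(k+1) a_{k+2} = 2(k - n) a_k = 2(k - 9) a_k. The right side vanishes at k = 9, so the series with the parity of 9 terminates at degree 9.
Standard normalization: leading coefficient of H_n is 2^n, so a_9 = 2^9 = 512. Work downward with a_k = (k+1)(k+2) a_{k+2} / (2(k - n)):
  a_7 = (8)(9)(512) / (2(7 - 9)) = 36864/(-4) = -9216
  a_5 = (6)(7)(-9216) / (2(5 - 9)) = -387072/(-8) = 48384
  a_3 = (4)(5)(48384) / (2(3 - 9)) = 967680/(-12) = -80640
  a_1 = (2)(3)(-80640) / (2(1 - 9)) = -483840/(-16) = 30240
Hence H_9(x) = 512 x^9 - 9216 x^7 + 48384 x^5 - 80640 x^3 + 30240 x.

H_9(x); series = 512 x^9 - 9216 x^7 + 48384 x^5 - 80640 x^3 + 30240 x


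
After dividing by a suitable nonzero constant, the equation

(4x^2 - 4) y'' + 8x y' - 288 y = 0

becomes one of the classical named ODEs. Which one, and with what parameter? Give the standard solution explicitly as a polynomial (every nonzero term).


All three coefficients share the factor -4; dividing through by -4 gives  (1 - x^2) y'' - 2x y' + 72 y = 0.
This matches the Legendre equation (1 - x^2) y'' - 2x y' + n(n+1) y = 0 (note the -2x y' term) with n(n+1) = 72, so n = 8; the polynomial solution is P_8(x).
With y = sum_k a_k x^k, matching x^k gives (k+2)(k+1) a_{k+2} = [k(k+1) - n(n+1)] a_k = (k - 8)(k + 9) a_k. The right side vanishes at k = 8, so the series with the parity of 8 terminates at degree 8.
Standard normalization (P_n(1) = 1): leading coefficient (2n)!/(2^n (n!)^2) = 20922789888000/(256*1625702400) = 6435/128, so a_8 = 6435/128. Work downward with a_k = (k+1)(k+2) a_{k+2} / ((k - 8)(k + 9)):
  a_6 = (7)(8)(6435/128) / ((6 - 8)(6 + 9)) = (45045/16)/(-30) = -3003/32
  a_4 = (5)(6)(-3003/32) / ((4 - 8)(4 + 9)) = (-45045/16)/(-52) = 3465/64
  a_2 = (3)(4)(3465/64) / ((2 - 8)(2 + 9)) = (10395/16)/(-66) = -315/32
  a_0 = (1)(2)(-315/32) / ((0 - 8)(0 + 9)) = (-315/16)/(-72) = 35/128
Hence P_8(x) = 6435 x^8/128 - 3003 x^6/32 + 3465 x^4/64 - 315 x^2/32 + 35/128.

P_8(x); series = 6435 x^8/128 - 3003 x^6/32 + 3465 x^4/64 - 315 x^2/32 + 35/128


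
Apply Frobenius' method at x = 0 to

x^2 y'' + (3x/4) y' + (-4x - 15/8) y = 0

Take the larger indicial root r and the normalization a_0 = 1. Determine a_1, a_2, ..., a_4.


Write in Frobenius form y'' + (p(x)/x) y' + (q(x)/x^2) y = 0:
  p(x) = 3/4,  q(x) = -4x - 15/8.
Indicial equation: r(r-1) + (3/4) r + (-15/8) = 0 -> roots r_1 = 3/2, r_2 = -5/4.
Take r = r_1 = 3/2. Let y(x) = x^r sum_{n>=0} a_n x^n with a_0 = 1.
Substitute y = x^r sum a_n x^n and match x^{r+n}. The recurrence is
  D(n) a_n - 4 a_{n-1} = 0,  where D(n) = (r+n)(r+n-1) + (3/4)(r+n) + (-15/8).
  a_n = 4 / D(n) * a_{n-1}.
Since the indicial polynomial factors as (r - r_1)(r - r_2), D(n) = (r_1 + n - r_1)(r_1 + n - r_2) = n(n + 11/4).
Evaluating step by step (a_0 = 1):
  n = 1: D(1) = 1(1 + 11/4) = 15/4; numerator = 4(1) = 4; a_1 = (4)/(15/4) = 16/15
  n = 2: D(2) = 2(2 + 11/4) = 19/2; numerator = 4(16/15) = 64/15; a_2 = (64/15)/(19/2) = 128/285
  n = 3: D(3) = 3(3 + 11/4) = 69/4; numerator = 4(128/285) = 512/285; a_3 = (512/285)/(69/4) = 2048/19665
  n = 4: D(4) = 4(4 + 11/4) = 27; numerator = 4(2048/19665) = 8192/19665; a_4 = (8192/19665)/(27) = 8192/530955

r = 3/2; a_0 = 1; a_1 = 16/15; a_2 = 128/285; a_3 = 2048/19665; a_4 = 8192/530955


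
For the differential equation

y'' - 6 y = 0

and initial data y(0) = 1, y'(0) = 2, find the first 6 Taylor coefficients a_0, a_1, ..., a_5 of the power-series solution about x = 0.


Ansatz: y(x) = sum_{n>=0} a_n x^n, so y'(x) = sum_{n>=1} n a_n x^(n-1) and y''(x) = sum_{n>=2} n(n-1) a_n x^(n-2).
Substitute into P(x) y'' + Q(x) y' + R(x) y = 0 with P(x) = 1, Q(x) = 0, R(x) = -6, and match powers of x.
Initial conditions: a_0 = 1, a_1 = 2.
Setting the coefficient of each power of x to zero and solving order by order (substituting the coefficients already found):
  x^0: 2 a_2 - 6 a_0 = 0  ->  2 a_2 = 6 a_0 = 6  ->  a_2 = 3
  x^1: 6 a_3 - 6 a_1 = 0  ->  6 a_3 = 6 a_1 = 12  ->  a_3 = 2
  x^2: 12 a_4 - 6 a_2 = 0  ->  12 a_4 = 6 a_2 = 18  ->  a_4 = 3/2
  x^3: 20 a_5 - 6 a_3 = 0  ->  20 a_5 = 6 a_3 = 12  ->  a_5 = 3/5
Truncated series: y(x) = 1 + 2 x + 3 x^2 + 2 x^3 + (3/2) x^4 + (3/5) x^5 + O(x^6).

a_0 = 1; a_1 = 2; a_2 = 3; a_3 = 2; a_4 = 3/2; a_5 = 3/5


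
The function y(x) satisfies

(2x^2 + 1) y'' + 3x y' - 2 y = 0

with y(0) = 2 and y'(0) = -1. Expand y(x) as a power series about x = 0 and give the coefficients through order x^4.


Ansatz: y(x) = sum_{n>=0} a_n x^n, so y'(x) = sum_{n>=1} n a_n x^(n-1) and y''(x) = sum_{n>=2} n(n-1) a_n x^(n-2).
Substitute into P(x) y'' + Q(x) y' + R(x) y = 0 with P(x) = 2x^2 + 1, Q(x) = 3x, R(x) = -2, and match powers of x.
Initial conditions: a_0 = 2, a_1 = -1.
Setting the coefficient of each power of x to zero and solving order by order (substituting the coefficients already found):
  x^0: 2 a_2 - 2 a_0 = 0  ->  2 a_2 = 2 a_0 = 4  ->  a_2 = 2
  x^1: 6 a_3 + a_1 = 0  ->  6 a_3 = -a_1 = 1  ->  a_3 = 1/6
  x^2: 12 a_4 + 8 a_2 = 0  ->  12 a_4 = -8 a_2 = -16  ->  a_4 = -4/3
Truncated series: y(x) = 2 - x + 2 x^2 + (1/6) x^3 - (4/3) x^4 + O(x^5).

a_0 = 2; a_1 = -1; a_2 = 2; a_3 = 1/6; a_4 = -4/3


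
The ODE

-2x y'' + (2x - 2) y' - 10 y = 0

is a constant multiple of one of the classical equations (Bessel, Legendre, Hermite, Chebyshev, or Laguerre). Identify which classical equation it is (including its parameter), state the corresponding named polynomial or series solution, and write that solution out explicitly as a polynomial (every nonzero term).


All three coefficients share the factor -2; dividing through by -2 gives  x y'' + (1 - x) y' + 5 y = 0.
This matches the Laguerre equation x y'' + (1 - x) y' + n y = 0 with n = 5; the polynomial solution is L_5(x).
With y = sum_k a_k x^k, matching x^k gives (k+1)k a_{k+1} + (k+1) a_{k+1} - k a_k + n a_k = 0, i.e. (k+1)^2 a_{k+1} = (k - n) a_k = (k - 5) a_k. The right side vanishes at k = 5, so the series terminates at degree 5.
Standard normalization L_n(0) = 1 gives a_0 = 1. Work upward with a_{k+1} = (k - 5) a_k / (k+1)^2:
  a_1 = (0 - 5)(1) / 1^2 = -5/1 = -5
  a_2 = (1 - 5)(-5) / 2^2 = 20/4 = 5
  a_3 = (2 - 5)(5) / 3^2 = -15/9 = -5/3
  a_4 = (3 - 5)(-5/3) / 4^2 = (10/3)/16 = 5/24
  a_5 = (4 - 5)(5/24) / 5^2 = (-5/24)/25 = -1/120
Hence L_5(x) = -x^5/120 + 5 x^4/24 - 5 x^3/3 + 5 x^2 - 5 x + 1.

L_5(x); series = -x^5/120 + 5 x^4/24 - 5 x^3/3 + 5 x^2 - 5 x + 1


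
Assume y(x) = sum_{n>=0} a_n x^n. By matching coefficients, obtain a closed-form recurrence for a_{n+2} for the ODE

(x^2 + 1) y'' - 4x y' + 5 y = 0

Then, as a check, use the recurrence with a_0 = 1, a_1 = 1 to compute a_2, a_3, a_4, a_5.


Substitute y = sum_n a_n x^n.
(1 + 1 x^2) y'' contributes (n+2)(n+1) a_{n+2} + n(n-1) a_n at x^n.
-4 x y'(x) contributes -4 n a_n at x^n.
5 y(x) contributes 5 a_n at x^n.
Matching x^n: (n+2)(n+1) a_{n+2} + (n(n-1) - 4 n + 5) a_n = 0.
Thus a_{n+2} = (-n(n-1) + 4 n - 5) / ((n+1)(n+2)) * a_n.

Check with a_0 = 1, a_1 = 1 (apply the recurrence for n = 0, 1, 2, 3): a_0 = 1, a_1 = 1, a_2 = -5/2, a_3 = -1/6, a_4 = -5/24, a_5 = -1/120.

a_(n+2) = (-n(n-1) + 4 n - 5) / ((n+1)(n+2)) * a_n; check: a_0 = 1, a_1 = 1, a_2 = -5/2, a_3 = -1/6, a_4 = -5/24, a_5 = -1/120


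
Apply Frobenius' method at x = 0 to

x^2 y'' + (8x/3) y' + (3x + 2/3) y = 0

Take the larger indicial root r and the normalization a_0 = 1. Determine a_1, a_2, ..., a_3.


Write in Frobenius form y'' + (p(x)/x) y' + (q(x)/x^2) y = 0:
  p(x) = 8/3,  q(x) = 3x + 2/3.
Indicial equation: r(r-1) + (8/3) r + (2/3) = 0 -> roots r_1 = -2/3, r_2 = -1.
Take r = r_1 = -2/3. Let y(x) = x^r sum_{n>=0} a_n x^n with a_0 = 1.
Substitute y = x^r sum a_n x^n and match x^{r+n}. The recurrence is
  D(n) a_n + 3 a_{n-1} = 0,  where D(n) = (r+n)(r+n-1) + (8/3)(r+n) + (2/3).
  a_n = -3 / D(n) * a_{n-1}.
Since the indicial polynomial factors as (r - r_1)(r - r_2), D(n) = (r_1 + n - r_1)(r_1 + n - r_2) = n(n + 1/3).
Evaluating step by step (a_0 = 1):
  n = 1: D(1) = 1(1 + 1/3) = 4/3; numerator = -3(1) = -3; a_1 = (-3)/(4/3) = -9/4
  n = 2: D(2) = 2(2 + 1/3) = 14/3; numerator = -3(-9/4) = 27/4; a_2 = (27/4)/(14/3) = 81/56
  n = 3: D(3) = 3(3 + 1/3) = 10; numerator = -3(81/56) = -243/56; a_3 = (-243/56)/(10) = -243/560

r = -2/3; a_0 = 1; a_1 = -9/4; a_2 = 81/56; a_3 = -243/560


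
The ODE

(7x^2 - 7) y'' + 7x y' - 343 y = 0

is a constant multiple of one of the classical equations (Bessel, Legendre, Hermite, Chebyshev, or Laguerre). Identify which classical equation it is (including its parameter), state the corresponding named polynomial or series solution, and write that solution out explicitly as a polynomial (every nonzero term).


All three coefficients share the factor -7; dividing through by -7 gives  (1 - x^2) y'' - x y' + 49 y = 0.
This matches the Chebyshev equation (1 - x^2) y'' - x y' + n^2 y = 0 (note the -x y' term, not -2x y') with n^2 = 49, so n = 7; the polynomial solution is T_7(x).
With y = sum_k a_k x^k, matching x^k gives (k+2)(k+1) a_{k+2} = (k^2 - n^2) a_k = (k - 7)(k + 7) a_k. The right side vanishes at k = 7, so the series with the parity of 7 terminates at degree 7.
Standard normalization: leading coefficient of T_n is 2^(n-1), so a_7 = 2^6 = 64. Work downward with a_k = (k+1)(k+2) a_{k+2} / ((k - 7)(k + 7)):
  a_5 = (6)(7)(64) / ((5 - 7)(5 + 7)) = 2688/(-24) = -112
  a_3 = (4)(5)(-112) / ((3 - 7)(3 + 7)) = -2240/(-40) = 56
  a_1 = (2)(3)(56) / ((1 - 7)(1 + 7)) = 336/(-48) = -7
Hence T_7(x) = 64 x^7 - 112 x^5 + 56 x^3 - 7 x.

T_7(x); series = 64 x^7 - 112 x^5 + 56 x^3 - 7 x


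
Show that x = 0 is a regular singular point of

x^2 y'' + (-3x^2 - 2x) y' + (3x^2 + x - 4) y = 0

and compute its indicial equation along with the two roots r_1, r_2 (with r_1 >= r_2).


Divide by x^2 to reach normal form y'' + P_1(x) y' + P_2(x) y = 0 with P_1(x) = -3 - 2/x and P_2(x) = 3 + 1/x - 4/x^2.
x = 0 is a singular point because the y'-coefficient -3 - 2/x has a pole at x = 0 and the y-coefficient 3 + 1/x - 4/x^2 has a pole at x = 0.
It is a regular singular point because x P_1(x) = p(x) = -3x - 2 and x^2 P_2(x) = q(x) = 3x^2 + x - 4 are polynomials, hence analytic at x = 0.
p(0) = -2,  q(0) = -4.
Indicial equation: r(r-1) + p(0) r + q(0) = 0, i.e. r^2 + (p(0) - 1) r + q(0) = 0, i.e. r^2 - 3 r - 4 = 0.
Discriminant: (-3)^2 - 4(-4) = 25, so r = (3 ± 5)/2.
Solving: r_1 = 4, r_2 = -1.

indicial: r^2 - 3 r - 4 = 0; roots r_1 = 4, r_2 = -1


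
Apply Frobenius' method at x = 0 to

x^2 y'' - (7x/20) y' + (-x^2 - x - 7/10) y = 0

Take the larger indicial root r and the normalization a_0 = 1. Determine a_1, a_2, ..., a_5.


Write in Frobenius form y'' + (p(x)/x) y' + (q(x)/x^2) y = 0:
  p(x) = -7/20,  q(x) = -x^2 - x - 7/10.
Indicial equation: r(r-1) + (-7/20) r + (-7/10) = 0 -> roots r_1 = 7/4, r_2 = -2/5.
Take r = r_1 = 7/4. Let y(x) = x^r sum_{n>=0} a_n x^n with a_0 = 1.
Substitute y = x^r sum a_n x^n and match x^{r+n}. The recurrence is
  D(n) a_n - 1 a_{n-1} - 1 a_{n-2} = 0,  where D(n) = (r+n)(r+n-1) + (-7/20)(r+n) + (-7/10).
  a_n = [1 a_{n-1} + 1 a_{n-2}] / D(n).
Since the indicial polynomial factors as (r - r_1)(r - r_2), D(n) = (r_1 + n - r_1)(r_1 + n - r_2) = n(n + 43/20).
Evaluating step by step (a_0 = 1):
  n = 1: D(1) = 1(1 + 43/20) = 63/20; numerator = 1(1) = 1; a_1 = (1)/(63/20) = 20/63
  n = 2: D(2) = 2(2 + 43/20) = 83/10; numerator = 1(20/63) + 1(1) = 83/63; a_2 = (83/63)/(83/10) = 10/63
  n = 3: D(3) = 3(3 + 43/20) = 309/20; numerator = 1(10/63) + 1(20/63) = 10/21; a_3 = (10/21)/(309/20) = 200/6489
  n = 4: D(4) = 4(4 + 43/20) = 123/5; numerator = 1(200/6489) + 1(10/63) = 410/2163; a_4 = (410/2163)/(123/5) = 50/6489
  n = 5: D(5) = 5(5 + 43/20) = 143/4; numerator = 1(50/6489) + 1(200/6489) = 250/6489; a_5 = (250/6489)/(143/4) = 1000/927927

r = 7/4; a_0 = 1; a_1 = 20/63; a_2 = 10/63; a_3 = 200/6489; a_4 = 50/6489; a_5 = 1000/927927


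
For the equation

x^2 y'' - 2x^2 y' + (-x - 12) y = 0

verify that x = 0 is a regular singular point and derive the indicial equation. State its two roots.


Divide by x^2 to reach normal form y'' + P_1(x) y' + P_2(x) y = 0 with P_1(x) = -2 and P_2(x) = -1/x - 12/x^2.
x = 0 is a singular point because the y-coefficient -1/x - 12/x^2 has a pole at x = 0.
It is a regular singular point because x P_1(x) = p(x) = -2x and x^2 P_2(x) = q(x) = -x - 12 are polynomials, hence analytic at x = 0.
p(0) = 0,  q(0) = -12.
Indicial equation: r(r-1) + p(0) r + q(0) = 0, i.e. r^2 + (p(0) - 1) r + q(0) = 0, i.e. r^2 - 1 r - 12 = 0.
Discriminant: (-1)^2 - 4(-12) = 49, so r = (1 ± 7)/2.
Solving: r_1 = 4, r_2 = -3.

indicial: r^2 - 1 r - 12 = 0; roots r_1 = 4, r_2 = -3


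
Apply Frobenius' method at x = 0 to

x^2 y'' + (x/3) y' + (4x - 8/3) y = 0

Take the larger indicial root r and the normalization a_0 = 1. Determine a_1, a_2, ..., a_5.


Write in Frobenius form y'' + (p(x)/x) y' + (q(x)/x^2) y = 0:
  p(x) = 1/3,  q(x) = 4x - 8/3.
Indicial equation: r(r-1) + (1/3) r + (-8/3) = 0 -> roots r_1 = 2, r_2 = -4/3.
Take r = r_1 = 2. Let y(x) = x^r sum_{n>=0} a_n x^n with a_0 = 1.
Substitute y = x^r sum a_n x^n and match x^{r+n}. The recurrence is
  D(n) a_n + 4 a_{n-1} = 0,  where D(n) = (r+n)(r+n-1) + (1/3)(r+n) + (-8/3).
  a_n = -4 / D(n) * a_{n-1}.
Since the indicial polynomial factors as (r - r_1)(r - r_2), D(n) = (r_1 + n - r_1)(r_1 + n - r_2) = n(n + 10/3).
Evaluating step by step (a_0 = 1):
  n = 1: D(1) = 1(1 + 10/3) = 13/3; numerator = -4(1) = -4; a_1 = (-4)/(13/3) = -12/13
  n = 2: D(2) = 2(2 + 10/3) = 32/3; numerator = -4(-12/13) = 48/13; a_2 = (48/13)/(32/3) = 9/26
  n = 3: D(3) = 3(3 + 10/3) = 19; numerator = -4(9/26) = -18/13; a_3 = (-18/13)/(19) = -18/247
  n = 4: D(4) = 4(4 + 10/3) = 88/3; numerator = -4(-18/247) = 72/247; a_4 = (72/247)/(88/3) = 27/2717
  n = 5: D(5) = 5(5 + 10/3) = 125/3; numerator = -4(27/2717) = -108/2717; a_5 = (-108/2717)/(125/3) = -324/339625

r = 2; a_0 = 1; a_1 = -12/13; a_2 = 9/26; a_3 = -18/247; a_4 = 27/2717; a_5 = -324/339625


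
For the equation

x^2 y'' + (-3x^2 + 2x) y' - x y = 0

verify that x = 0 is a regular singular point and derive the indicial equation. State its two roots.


Divide by x^2 to reach normal form y'' + P_1(x) y' + P_2(x) y = 0 with P_1(x) = -3 + 2/x and P_2(x) = -1/x.
x = 0 is a singular point because the y'-coefficient -3 + 2/x has a pole at x = 0 and the y-coefficient -1/x has a pole at x = 0.
It is a regular singular point because x P_1(x) = p(x) = 2 - 3x and x^2 P_2(x) = q(x) = -x are polynomials, hence analytic at x = 0.
p(0) = 2,  q(0) = 0.
Indicial equation: r(r-1) + p(0) r + q(0) = 0, i.e. r^2 + (p(0) - 1) r + q(0) = 0, i.e. r^2 + 1 r = 0.
Discriminant: (1)^2 - 4(0) = 1, so r = (-1 ± 1)/2.
Solving: r_1 = 0, r_2 = -1.

indicial: r^2 + 1 r = 0; roots r_1 = 0, r_2 = -1


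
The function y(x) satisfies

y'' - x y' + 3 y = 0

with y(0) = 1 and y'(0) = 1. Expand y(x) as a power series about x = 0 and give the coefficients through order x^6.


Ansatz: y(x) = sum_{n>=0} a_n x^n, so y'(x) = sum_{n>=1} n a_n x^(n-1) and y''(x) = sum_{n>=2} n(n-1) a_n x^(n-2).
Substitute into P(x) y'' + Q(x) y' + R(x) y = 0 with P(x) = 1, Q(x) = -x, R(x) = 3, and match powers of x.
Initial conditions: a_0 = 1, a_1 = 1.
Setting the coefficient of each power of x to zero and solving order by order (substituting the coefficients already found):
  x^0: 2 a_2 + 3 a_0 = 0  ->  2 a_2 = -3 a_0 = -3  ->  a_2 = -3/2
  x^1: 6 a_3 + 2 a_1 = 0  ->  6 a_3 = -2 a_1 = -2  ->  a_3 = -1/3
  x^2: 12 a_4 + a_2 = 0  ->  12 a_4 = -a_2 = 3/2  ->  a_4 = 1/8
  x^3: 20 a_5 = 0  ->  a_5 = 0
  x^4: 30 a_6 - a_4 = 0  ->  30 a_6 = a_4 = 1/8  ->  a_6 = 1/240
Truncated series: y(x) = 1 + x - (3/2) x^2 - (1/3) x^3 + (1/8) x^4 + (1/240) x^6 + O(x^7).

a_0 = 1; a_1 = 1; a_2 = -3/2; a_3 = -1/3; a_4 = 1/8; a_5 = 0; a_6 = 1/240


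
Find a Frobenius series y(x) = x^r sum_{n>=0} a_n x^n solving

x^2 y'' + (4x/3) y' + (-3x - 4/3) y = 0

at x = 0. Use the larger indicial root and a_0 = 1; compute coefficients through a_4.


Write in Frobenius form y'' + (p(x)/x) y' + (q(x)/x^2) y = 0:
  p(x) = 4/3,  q(x) = -3x - 4/3.
Indicial equation: r(r-1) + (4/3) r + (-4/3) = 0 -> roots r_1 = 1, r_2 = -4/3.
Take r = r_1 = 1. Let y(x) = x^r sum_{n>=0} a_n x^n with a_0 = 1.
Substitute y = x^r sum a_n x^n and match x^{r+n}. The recurrence is
  D(n) a_n - 3 a_{n-1} = 0,  where D(n) = (r+n)(r+n-1) + (4/3)(r+n) + (-4/3).
  a_n = 3 / D(n) * a_{n-1}.
Since the indicial polynomial factors as (r - r_1)(r - r_2), D(n) = (r_1 + n - r_1)(r_1 + n - r_2) = n(n + 7/3).
Evaluating step by step (a_0 = 1):
  n = 1: D(1) = 1(1 + 7/3) = 10/3; numerator = 3(1) = 3; a_1 = (3)/(10/3) = 9/10
  n = 2: D(2) = 2(2 + 7/3) = 26/3; numerator = 3(9/10) = 27/10; a_2 = (27/10)/(26/3) = 81/260
  n = 3: D(3) = 3(3 + 7/3) = 16; numerator = 3(81/260) = 243/260; a_3 = (243/260)/(16) = 243/4160
  n = 4: D(4) = 4(4 + 7/3) = 76/3; numerator = 3(243/4160) = 729/4160; a_4 = (729/4160)/(76/3) = 2187/316160

r = 1; a_0 = 1; a_1 = 9/10; a_2 = 81/260; a_3 = 243/4160; a_4 = 2187/316160


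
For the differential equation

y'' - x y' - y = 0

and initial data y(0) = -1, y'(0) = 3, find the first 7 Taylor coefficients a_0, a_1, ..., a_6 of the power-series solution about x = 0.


Ansatz: y(x) = sum_{n>=0} a_n x^n, so y'(x) = sum_{n>=1} n a_n x^(n-1) and y''(x) = sum_{n>=2} n(n-1) a_n x^(n-2).
Substitute into P(x) y'' + Q(x) y' + R(x) y = 0 with P(x) = 1, Q(x) = -x, R(x) = -1, and match powers of x.
Initial conditions: a_0 = -1, a_1 = 3.
Setting the coefficient of each power of x to zero and solving order by order (substituting the coefficients already found):
  x^0: 2 a_2 - a_0 = 0  ->  2 a_2 = a_0 = -1  ->  a_2 = -1/2
  x^1: 6 a_3 - 2 a_1 = 0  ->  6 a_3 = 2 a_1 = 6  ->  a_3 = 1
  x^2: 12 a_4 - 3 a_2 = 0  ->  12 a_4 = 3 a_2 = -3/2  ->  a_4 = -1/8
  x^3: 20 a_5 - 4 a_3 = 0  ->  20 a_5 = 4 a_3 = 4  ->  a_5 = 1/5
  x^4: 30 a_6 - 5 a_4 = 0  ->  30 a_6 = 5 a_4 = -5/8  ->  a_6 = -1/48
Truncated series: y(x) = -1 + 3 x - (1/2) x^2 + x^3 - (1/8) x^4 + (1/5) x^5 - (1/48) x^6 + O(x^7).

a_0 = -1; a_1 = 3; a_2 = -1/2; a_3 = 1; a_4 = -1/8; a_5 = 1/5; a_6 = -1/48


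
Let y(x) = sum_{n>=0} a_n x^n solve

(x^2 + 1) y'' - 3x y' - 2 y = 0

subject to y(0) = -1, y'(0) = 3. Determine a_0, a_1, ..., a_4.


Ansatz: y(x) = sum_{n>=0} a_n x^n, so y'(x) = sum_{n>=1} n a_n x^(n-1) and y''(x) = sum_{n>=2} n(n-1) a_n x^(n-2).
Substitute into P(x) y'' + Q(x) y' + R(x) y = 0 with P(x) = x^2 + 1, Q(x) = -3x, R(x) = -2, and match powers of x.
Initial conditions: a_0 = -1, a_1 = 3.
Setting the coefficient of each power of x to zero and solving order by order (substituting the coefficients already found):
  x^0: 2 a_2 - 2 a_0 = 0  ->  2 a_2 = 2 a_0 = -2  ->  a_2 = -1
  x^1: 6 a_3 - 5 a_1 = 0  ->  6 a_3 = 5 a_1 = 15  ->  a_3 = 5/2
  x^2: 12 a_4 - 6 a_2 = 0  ->  12 a_4 = 6 a_2 = -6  ->  a_4 = -1/2
Truncated series: y(x) = -1 + 3 x - x^2 + (5/2) x^3 - (1/2) x^4 + O(x^5).

a_0 = -1; a_1 = 3; a_2 = -1; a_3 = 5/2; a_4 = -1/2


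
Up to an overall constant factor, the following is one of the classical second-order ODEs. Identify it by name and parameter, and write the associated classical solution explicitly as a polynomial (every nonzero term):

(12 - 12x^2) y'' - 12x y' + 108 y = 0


All three coefficients share the factor 12; dividing through by 12 gives  (1 - x^2) y'' - x y' + 9 y = 0.
This matches the Chebyshev equation (1 - x^2) y'' - x y' + n^2 y = 0 (note the -x y' term, not -2x y') with n^2 = 9, so n = 3; the polynomial solution is T_3(x).
With y = sum_k a_k x^k, matching x^k gives (k+2)(k+1) a_{k+2} = (k^2 - n^2) a_k = (k - 3)(k + 3) a_k. The right side vanishes at k = 3, so the series with the parity of 3 terminates at degree 3.
Standard normalization: leading coefficient of T_n is 2^(n-1), so a_3 = 2^2 = 4. Work downward with a_k = (k+1)(k+2) a_{k+2} / ((k - 3)(k + 3)):
  a_1 = (2)(3)(4) / ((1 - 3)(1 + 3)) = 24/(-8) = -3
Hence T_3(x) = 4 x^3 - 3 x.

T_3(x); series = 4 x^3 - 3 x


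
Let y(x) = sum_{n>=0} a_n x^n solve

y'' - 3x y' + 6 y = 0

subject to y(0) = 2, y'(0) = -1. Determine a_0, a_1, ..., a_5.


Ansatz: y(x) = sum_{n>=0} a_n x^n, so y'(x) = sum_{n>=1} n a_n x^(n-1) and y''(x) = sum_{n>=2} n(n-1) a_n x^(n-2).
Substitute into P(x) y'' + Q(x) y' + R(x) y = 0 with P(x) = 1, Q(x) = -3x, R(x) = 6, and match powers of x.
Initial conditions: a_0 = 2, a_1 = -1.
Setting the coefficient of each power of x to zero and solving order by order (substituting the coefficients already found):
  x^0: 2 a_2 + 6 a_0 = 0  ->  2 a_2 = -6 a_0 = -12  ->  a_2 = -6
  x^1: 6 a_3 + 3 a_1 = 0  ->  6 a_3 = -3 a_1 = 3  ->  a_3 = 1/2
  x^2: 12 a_4 = 0  ->  a_4 = 0
  x^3: 20 a_5 - 3 a_3 = 0  ->  20 a_5 = 3 a_3 = 3/2  ->  a_5 = 3/40
Truncated series: y(x) = 2 - x - 6 x^2 + (1/2) x^3 + (3/40) x^5 + O(x^6).

a_0 = 2; a_1 = -1; a_2 = -6; a_3 = 1/2; a_4 = 0; a_5 = 3/40


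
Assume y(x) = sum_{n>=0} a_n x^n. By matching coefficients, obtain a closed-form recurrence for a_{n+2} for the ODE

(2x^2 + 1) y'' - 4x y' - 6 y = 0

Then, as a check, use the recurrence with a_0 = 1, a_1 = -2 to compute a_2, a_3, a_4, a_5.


Substitute y = sum_n a_n x^n.
(1 + 2 x^2) y'' contributes (n+2)(n+1) a_{n+2} + 2 n(n-1) a_n at x^n.
-4 x y'(x) contributes -4 n a_n at x^n.
-6 y(x) contributes -6 a_n at x^n.
Matching x^n: (n+2)(n+1) a_{n+2} + (2 n(n-1) - 4 n - 6) a_n = 0.
Thus a_{n+2} = (-2 n(n-1) + 4 n + 6) / ((n+1)(n+2)) * a_n.

Check with a_0 = 1, a_1 = -2 (apply the recurrence for n = 0, 1, 2, 3): a_0 = 1, a_1 = -2, a_2 = 3, a_3 = -10/3, a_4 = 5/2, a_5 = -1.

a_(n+2) = (-2 n(n-1) + 4 n + 6) / ((n+1)(n+2)) * a_n; check: a_0 = 1, a_1 = -2, a_2 = 3, a_3 = -10/3, a_4 = 5/2, a_5 = -1


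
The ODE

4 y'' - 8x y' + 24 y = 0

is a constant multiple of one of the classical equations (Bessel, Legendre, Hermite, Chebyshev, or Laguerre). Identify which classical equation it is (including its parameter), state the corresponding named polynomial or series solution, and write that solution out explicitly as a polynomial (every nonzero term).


All three coefficients share the factor 4; dividing through by 4 gives  y'' - 2x y' + 6 y = 0.
This matches the Hermite equation y'' - 2x y' + 2n y = 0 with 2n = 6, so n = 3; the polynomial solution is H_3(x).
With y = sum_k a_k x^k, matching x^k gives (k+2)(k+1) a_{k+2} = 2(k - n) a_k = 2(k - 3) a_k. The right side vanishes at k = 3, so the series with the parity of 3 terminates at degree 3.
Standard normalization: leading coefficient of H_n is 2^n, so a_3 = 2^3 = 8. Work downward with a_k = (k+1)(k+2) a_{k+2} / (2(k - n)):
  a_1 = (2)(3)(8) / (2(1 - 3)) = 48/(-4) = -12
Hence H_3(x) = 8 x^3 - 12 x.

H_3(x); series = 8 x^3 - 12 x


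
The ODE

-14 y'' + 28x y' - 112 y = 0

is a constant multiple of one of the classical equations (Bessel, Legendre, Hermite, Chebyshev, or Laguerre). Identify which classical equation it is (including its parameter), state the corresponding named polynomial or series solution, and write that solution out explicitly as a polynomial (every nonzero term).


All three coefficients share the factor -14; dividing through by -14 gives  y'' - 2x y' + 8 y = 0.
This matches the Hermite equation y'' - 2x y' + 2n y = 0 with 2n = 8, so n = 4; the polynomial solution is H_4(x).
With y = sum_k a_k x^k, matching x^k gives (k+2)(k+1) a_{k+2} = 2(k - n) a_k = 2(k - 4) a_k. The right side vanishes at k = 4, so the series with the parity of 4 terminates at degree 4.
Standard normalization: leading coefficient of H_n is 2^n, so a_4 = 2^4 = 16. Work downward with a_k = (k+1)(k+2) a_{k+2} / (2(k - n)):
  a_2 = (3)(4)(16) / (2(2 - 4)) = 192/(-4) = -48
  a_0 = (1)(2)(-48) / (2(0 - 4)) = -96/(-8) = 12
Hence H_4(x) = 16 x^4 - 48 x^2 + 12.

H_4(x); series = 16 x^4 - 48 x^2 + 12


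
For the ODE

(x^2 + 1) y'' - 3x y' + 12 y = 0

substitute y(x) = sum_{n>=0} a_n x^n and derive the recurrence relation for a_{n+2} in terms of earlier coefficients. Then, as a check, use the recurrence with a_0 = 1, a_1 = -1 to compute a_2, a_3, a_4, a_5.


Substitute y = sum_n a_n x^n.
(1 + 1 x^2) y'' contributes (n+2)(n+1) a_{n+2} + n(n-1) a_n at x^n.
-3 x y'(x) contributes -3 n a_n at x^n.
12 y(x) contributes 12 a_n at x^n.
Matching x^n: (n+2)(n+1) a_{n+2} + (n(n-1) - 3 n + 12) a_n = 0.
Thus a_{n+2} = (-n(n-1) + 3 n - 12) / ((n+1)(n+2)) * a_n.

Check with a_0 = 1, a_1 = -1 (apply the recurrence for n = 0, 1, 2, 3): a_0 = 1, a_1 = -1, a_2 = -6, a_3 = 3/2, a_4 = 4, a_5 = -27/40.

a_(n+2) = (-n(n-1) + 3 n - 12) / ((n+1)(n+2)) * a_n; check: a_0 = 1, a_1 = -1, a_2 = -6, a_3 = 3/2, a_4 = 4, a_5 = -27/40


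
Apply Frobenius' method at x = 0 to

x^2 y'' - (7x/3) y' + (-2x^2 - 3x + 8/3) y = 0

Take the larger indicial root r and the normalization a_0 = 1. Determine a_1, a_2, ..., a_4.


Write in Frobenius form y'' + (p(x)/x) y' + (q(x)/x^2) y = 0:
  p(x) = -7/3,  q(x) = -2x^2 - 3x + 8/3.
Indicial equation: r(r-1) + (-7/3) r + (8/3) = 0 -> roots r_1 = 2, r_2 = 4/3.
Take r = r_1 = 2. Let y(x) = x^r sum_{n>=0} a_n x^n with a_0 = 1.
Substitute y = x^r sum a_n x^n and match x^{r+n}. The recurrence is
  D(n) a_n - 3 a_{n-1} - 2 a_{n-2} = 0,  where D(n) = (r+n)(r+n-1) + (-7/3)(r+n) + (8/3).
  a_n = [3 a_{n-1} + 2 a_{n-2}] / D(n).
Since the indicial polynomial factors as (r - r_1)(r - r_2), D(n) = (r_1 + n - r_1)(r_1 + n - r_2) = n(n + 2/3).
Evaluating step by step (a_0 = 1):
  n = 1: D(1) = 1(1 + 2/3) = 5/3; numerator = 3(1) = 3; a_1 = (3)/(5/3) = 9/5
  n = 2: D(2) = 2(2 + 2/3) = 16/3; numerator = 3(9/5) + 2(1) = 37/5; a_2 = (37/5)/(16/3) = 111/80
  n = 3: D(3) = 3(3 + 2/3) = 11; numerator = 3(111/80) + 2(9/5) = 621/80; a_3 = (621/80)/(11) = 621/880
  n = 4: D(4) = 4(4 + 2/3) = 56/3; numerator = 3(621/880) + 2(111/80) = 861/176; a_4 = (861/176)/(56/3) = 369/1408

r = 2; a_0 = 1; a_1 = 9/5; a_2 = 111/80; a_3 = 621/880; a_4 = 369/1408


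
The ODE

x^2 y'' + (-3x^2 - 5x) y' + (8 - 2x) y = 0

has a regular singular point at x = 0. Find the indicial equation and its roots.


Divide by x^2 to reach normal form y'' + P_1(x) y' + P_2(x) y = 0 with P_1(x) = -3 - 5/x and P_2(x) = -2/x + 8/x^2.
x = 0 is a singular point because the y'-coefficient -3 - 5/x has a pole at x = 0 and the y-coefficient -2/x + 8/x^2 has a pole at x = 0.
It is a regular singular point because x P_1(x) = p(x) = -3x - 5 and x^2 P_2(x) = q(x) = 8 - 2x are polynomials, hence analytic at x = 0.
p(0) = -5,  q(0) = 8.
Indicial equation: r(r-1) + p(0) r + q(0) = 0, i.e. r^2 + (p(0) - 1) r + q(0) = 0, i.e. r^2 - 6 r + 8 = 0.
Discriminant: (-6)^2 - 4(8) = 4, so r = (6 ± 2)/2.
Solving: r_1 = 4, r_2 = 2.

indicial: r^2 - 6 r + 8 = 0; roots r_1 = 4, r_2 = 2


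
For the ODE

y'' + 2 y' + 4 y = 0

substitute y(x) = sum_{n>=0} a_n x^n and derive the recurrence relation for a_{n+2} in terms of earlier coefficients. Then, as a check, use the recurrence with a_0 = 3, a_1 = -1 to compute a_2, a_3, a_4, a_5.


Substitute y = sum_n a_n x^n.
y''(x) has coefficient (n+2)(n+1) a_{n+2} at x^n;
2 y'(x) has coefficient 2 (n+1) a_{n+1} at x^n;
4 y(x) has coefficient 4 a_n at x^n.
Matching x^n: (n+2)(n+1) a_{n+2} + 2 (n+1) a_{n+1} + 4 a_n = 0.
Thus a_{n+2} = [-2 (n+1) a_{n+1} - 4 a_n] / ((n+1)(n+2)).

Check with a_0 = 3, a_1 = -1 (apply the recurrence for n = 0, 1, 2, 3): a_0 = 3, a_1 = -1, a_2 = -5, a_3 = 4, a_4 = -1/3, a_5 = -2/3.

a_(n+2) = [-2 (n+1) a_(n+1) - 4 a_n] / ((n+1)(n+2)); check: a_0 = 3, a_1 = -1, a_2 = -5, a_3 = 4, a_4 = -1/3, a_5 = -2/3


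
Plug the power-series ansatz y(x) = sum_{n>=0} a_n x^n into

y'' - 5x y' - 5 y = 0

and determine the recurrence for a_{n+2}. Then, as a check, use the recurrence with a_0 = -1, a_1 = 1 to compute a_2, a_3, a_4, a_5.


Substitute y = sum_n a_n x^n.
y''(x) has coefficient (n+2)(n+1) a_{n+2} at x^n;
-5 x y'(x) has coefficient -5 n a_n at x^n (shift);
-5 y(x) has coefficient -5 a_n at x^n.
Matching x^n: (n+2)(n+1) a_{n+2} + (-5n - 5) a_n = 0.
Thus a_{n+2} = (5n + 5) / ((n+1)(n+2)) * a_n.

Check with a_0 = -1, a_1 = 1 (apply the recurrence for n = 0, 1, 2, 3): a_0 = -1, a_1 = 1, a_2 = -5/2, a_3 = 5/3, a_4 = -25/8, a_5 = 5/3.

a_(n+2) = (5n + 5) / ((n+1)(n+2)) * a_n; check: a_0 = -1, a_1 = 1, a_2 = -5/2, a_3 = 5/3, a_4 = -25/8, a_5 = 5/3


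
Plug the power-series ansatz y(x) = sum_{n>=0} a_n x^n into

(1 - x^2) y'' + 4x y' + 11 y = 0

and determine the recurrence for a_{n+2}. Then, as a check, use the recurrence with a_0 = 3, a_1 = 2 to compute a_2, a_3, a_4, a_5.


Substitute y = sum_n a_n x^n.
(1 - 1 x^2) y'' contributes (n+2)(n+1) a_{n+2} - n(n-1) a_n at x^n.
4 x y'(x) contributes 4 n a_n at x^n.
11 y(x) contributes 11 a_n at x^n.
Matching x^n: (n+2)(n+1) a_{n+2} + (-n(n-1) + 4 n + 11) a_n = 0.
Thus a_{n+2} = (n(n-1) - 4 n - 11) / ((n+1)(n+2)) * a_n.

Check with a_0 = 3, a_1 = 2 (apply the recurrence for n = 0, 1, 2, 3): a_0 = 3, a_1 = 2, a_2 = -33/2, a_3 = -5, a_4 = 187/8, a_5 = 17/4.

a_(n+2) = (n(n-1) - 4 n - 11) / ((n+1)(n+2)) * a_n; check: a_0 = 3, a_1 = 2, a_2 = -33/2, a_3 = -5, a_4 = 187/8, a_5 = 17/4


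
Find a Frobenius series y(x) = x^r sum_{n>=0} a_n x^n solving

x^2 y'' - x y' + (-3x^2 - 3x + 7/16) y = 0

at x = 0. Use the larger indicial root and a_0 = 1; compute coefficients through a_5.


Write in Frobenius form y'' + (p(x)/x) y' + (q(x)/x^2) y = 0:
  p(x) = -1,  q(x) = -3x^2 - 3x + 7/16.
Indicial equation: r(r-1) + (-1) r + (7/16) = 0 -> roots r_1 = 7/4, r_2 = 1/4.
Take r = r_1 = 7/4. Let y(x) = x^r sum_{n>=0} a_n x^n with a_0 = 1.
Substitute y = x^r sum a_n x^n and match x^{r+n}. The recurrence is
  D(n) a_n - 3 a_{n-1} - 3 a_{n-2} = 0,  where D(n) = (r+n)(r+n-1) + (-1)(r+n) + (7/16).
  a_n = [3 a_{n-1} + 3 a_{n-2}] / D(n).
Since the indicial polynomial factors as (r - r_1)(r - r_2), D(n) = (r_1 + n - r_1)(r_1 + n - r_2) = n(n + 3/2).
Evaluating step by step (a_0 = 1):
  n = 1: D(1) = 1(1 + 3/2) = 5/2; numerator = 3(1) = 3; a_1 = (3)/(5/2) = 6/5
  n = 2: D(2) = 2(2 + 3/2) = 7; numerator = 3(6/5) + 3(1) = 33/5; a_2 = (33/5)/(7) = 33/35
  n = 3: D(3) = 3(3 + 3/2) = 27/2; numerator = 3(33/35) + 3(6/5) = 45/7; a_3 = (45/7)/(27/2) = 10/21
  n = 4: D(4) = 4(4 + 3/2) = 22; numerator = 3(10/21) + 3(33/35) = 149/35; a_4 = (149/35)/(22) = 149/770
  n = 5: D(5) = 5(5 + 3/2) = 65/2; numerator = 3(149/770) + 3(10/21) = 221/110; a_5 = (221/110)/(65/2) = 17/275

r = 7/4; a_0 = 1; a_1 = 6/5; a_2 = 33/35; a_3 = 10/21; a_4 = 149/770; a_5 = 17/275


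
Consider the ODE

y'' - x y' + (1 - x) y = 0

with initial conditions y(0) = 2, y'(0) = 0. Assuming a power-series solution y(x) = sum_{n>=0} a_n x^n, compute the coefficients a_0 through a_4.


Ansatz: y(x) = sum_{n>=0} a_n x^n, so y'(x) = sum_{n>=1} n a_n x^(n-1) and y''(x) = sum_{n>=2} n(n-1) a_n x^(n-2).
Substitute into P(x) y'' + Q(x) y' + R(x) y = 0 with P(x) = 1, Q(x) = -x, R(x) = 1 - x, and match powers of x.
Initial conditions: a_0 = 2, a_1 = 0.
Setting the coefficient of each power of x to zero and solving order by order (substituting the coefficients already found):
  x^0: 2 a_2 + a_0 = 0  ->  2 a_2 = -a_0 = -2  ->  a_2 = -1
  x^1: 6 a_3 - a_0 = 0  ->  6 a_3 = a_0 = 2  ->  a_3 = 1/3
  x^2: 12 a_4 - a_2 - a_1 = 0  ->  12 a_4 = a_2 + a_1 = -1  ->  a_4 = -1/12
Truncated series: y(x) = 2 - x^2 + (1/3) x^3 - (1/12) x^4 + O(x^5).

a_0 = 2; a_1 = 0; a_2 = -1; a_3 = 1/3; a_4 = -1/12


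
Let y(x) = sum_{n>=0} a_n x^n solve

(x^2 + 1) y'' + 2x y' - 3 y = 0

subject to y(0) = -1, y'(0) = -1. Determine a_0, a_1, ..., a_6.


Ansatz: y(x) = sum_{n>=0} a_n x^n, so y'(x) = sum_{n>=1} n a_n x^(n-1) and y''(x) = sum_{n>=2} n(n-1) a_n x^(n-2).
Substitute into P(x) y'' + Q(x) y' + R(x) y = 0 with P(x) = x^2 + 1, Q(x) = 2x, R(x) = -3, and match powers of x.
Initial conditions: a_0 = -1, a_1 = -1.
Setting the coefficient of each power of x to zero and solving order by order (substituting the coefficients already found):
  x^0: 2 a_2 - 3 a_0 = 0  ->  2 a_2 = 3 a_0 = -3  ->  a_2 = -3/2
  x^1: 6 a_3 - a_1 = 0  ->  6 a_3 = a_1 = -1  ->  a_3 = -1/6
  x^2: 12 a_4 + 3 a_2 = 0  ->  12 a_4 = -3 a_2 = 9/2  ->  a_4 = 3/8
  x^3: 20 a_5 + 9 a_3 = 0  ->  20 a_5 = -9 a_3 = 3/2  ->  a_5 = 3/40
  x^4: 30 a_6 + 17 a_4 = 0  ->  30 a_6 = -17 a_4 = -51/8  ->  a_6 = -17/80
Truncated series: y(x) = -1 - x - (3/2) x^2 - (1/6) x^3 + (3/8) x^4 + (3/40) x^5 - (17/80) x^6 + O(x^7).

a_0 = -1; a_1 = -1; a_2 = -3/2; a_3 = -1/6; a_4 = 3/8; a_5 = 3/40; a_6 = -17/80


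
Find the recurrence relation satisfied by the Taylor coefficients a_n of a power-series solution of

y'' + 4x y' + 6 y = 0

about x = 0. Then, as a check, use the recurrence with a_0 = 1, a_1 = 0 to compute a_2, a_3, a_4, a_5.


Substitute y = sum_n a_n x^n.
y''(x) has coefficient (n+2)(n+1) a_{n+2} at x^n;
4 x y'(x) has coefficient 4 n a_n at x^n (shift);
6 y(x) has coefficient 6 a_n at x^n.
Matching x^n: (n+2)(n+1) a_{n+2} + (4n + 6) a_n = 0.
Thus a_{n+2} = (-4n - 6) / ((n+1)(n+2)) * a_n.

Check with a_0 = 1, a_1 = 0 (apply the recurrence for n = 0, 1, 2, 3): a_0 = 1, a_1 = 0, a_2 = -3, a_3 = 0, a_4 = 7/2, a_5 = 0.

a_(n+2) = (-4n - 6) / ((n+1)(n+2)) * a_n; check: a_0 = 1, a_1 = 0, a_2 = -3, a_3 = 0, a_4 = 7/2, a_5 = 0


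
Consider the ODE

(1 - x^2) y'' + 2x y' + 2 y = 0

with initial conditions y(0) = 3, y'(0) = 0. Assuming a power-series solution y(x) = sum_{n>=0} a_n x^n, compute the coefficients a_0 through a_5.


Ansatz: y(x) = sum_{n>=0} a_n x^n, so y'(x) = sum_{n>=1} n a_n x^(n-1) and y''(x) = sum_{n>=2} n(n-1) a_n x^(n-2).
Substitute into P(x) y'' + Q(x) y' + R(x) y = 0 with P(x) = 1 - x^2, Q(x) = 2x, R(x) = 2, and match powers of x.
Initial conditions: a_0 = 3, a_1 = 0.
Setting the coefficient of each power of x to zero and solving order by order (substituting the coefficients already found):
  x^0: 2 a_2 + 2 a_0 = 0  ->  2 a_2 = -2 a_0 = -6  ->  a_2 = -3
  x^1: 6 a_3 + 4 a_1 = 0  ->  6 a_3 = -4 a_1 = 0  ->  a_3 = 0
  x^2: 12 a_4 + 4 a_2 = 0  ->  12 a_4 = -4 a_2 = 12  ->  a_4 = 1
  x^3: 20 a_5 + 2 a_3 = 0  ->  20 a_5 = -2 a_3 = 0  ->  a_5 = 0
Truncated series: y(x) = 3 - 3 x^2 + x^4 + O(x^6).

a_0 = 3; a_1 = 0; a_2 = -3; a_3 = 0; a_4 = 1; a_5 = 0


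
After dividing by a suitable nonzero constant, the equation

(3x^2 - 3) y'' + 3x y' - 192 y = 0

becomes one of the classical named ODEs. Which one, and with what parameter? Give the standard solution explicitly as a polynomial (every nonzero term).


All three coefficients share the factor -3; dividing through by -3 gives  (1 - x^2) y'' - x y' + 64 y = 0.
This matches the Chebyshev equation (1 - x^2) y'' - x y' + n^2 y = 0 (note the -x y' term, not -2x y') with n^2 = 64, so n = 8; the polynomial solution is T_8(x).
With y = sum_k a_k x^k, matching x^k gives (k+2)(k+1) a_{k+2} = (k^2 - n^2) a_k = (k - 8)(k + 8) a_k. The right side vanishes at k = 8, so the series with the parity of 8 terminates at degree 8.
Standard normalization: leading coefficient of T_n is 2^(n-1), so a_8 = 2^7 = 128. Work downward with a_k = (k+1)(k+2) a_{k+2} / ((k - 8)(k + 8)):
  a_6 = (7)(8)(128) / ((6 - 8)(6 + 8)) = 7168/(-28) = -256
  a_4 = (5)(6)(-256) / ((4 - 8)(4 + 8)) = -7680/(-48) = 160
  a_2 = (3)(4)(160) / ((2 - 8)(2 + 8)) = 1920/(-60) = -32
  a_0 = (1)(2)(-32) / ((0 - 8)(0 + 8)) = -64/(-64) = 1
Hence T_8(x) = 128 x^8 - 256 x^6 + 160 x^4 - 32 x^2 + 1.

T_8(x); series = 128 x^8 - 256 x^6 + 160 x^4 - 32 x^2 + 1


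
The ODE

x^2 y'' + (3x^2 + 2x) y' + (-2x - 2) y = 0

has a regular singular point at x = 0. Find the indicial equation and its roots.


Divide by x^2 to reach normal form y'' + P_1(x) y' + P_2(x) y = 0 with P_1(x) = 3 + 2/x and P_2(x) = -2/x - 2/x^2.
x = 0 is a singular point because the y'-coefficient 3 + 2/x has a pole at x = 0 and the y-coefficient -2/x - 2/x^2 has a pole at x = 0.
It is a regular singular point because x P_1(x) = p(x) = 3x + 2 and x^2 P_2(x) = q(x) = -2x - 2 are polynomials, hence analytic at x = 0.
p(0) = 2,  q(0) = -2.
Indicial equation: r(r-1) + p(0) r + q(0) = 0, i.e. r^2 + (p(0) - 1) r + q(0) = 0, i.e. r^2 + 1 r - 2 = 0.
Discriminant: (1)^2 - 4(-2) = 9, so r = (-1 ± 3)/2.
Solving: r_1 = 1, r_2 = -2.

indicial: r^2 + 1 r - 2 = 0; roots r_1 = 1, r_2 = -2


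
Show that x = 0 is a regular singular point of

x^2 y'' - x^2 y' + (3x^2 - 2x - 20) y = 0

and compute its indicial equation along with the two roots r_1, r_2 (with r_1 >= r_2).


Divide by x^2 to reach normal form y'' + P_1(x) y' + P_2(x) y = 0 with P_1(x) = -1 and P_2(x) = 3 - 2/x - 20/x^2.
x = 0 is a singular point because the y-coefficient 3 - 2/x - 20/x^2 has a pole at x = 0.
It is a regular singular point because x P_1(x) = p(x) = -x and x^2 P_2(x) = q(x) = 3x^2 - 2x - 20 are polynomials, hence analytic at x = 0.
p(0) = 0,  q(0) = -20.
Indicial equation: r(r-1) + p(0) r + q(0) = 0, i.e. r^2 + (p(0) - 1) r + q(0) = 0, i.e. r^2 - 1 r - 20 = 0.
Discriminant: (-1)^2 - 4(-20) = 81, so r = (1 ± 9)/2.
Solving: r_1 = 5, r_2 = -4.

indicial: r^2 - 1 r - 20 = 0; roots r_1 = 5, r_2 = -4


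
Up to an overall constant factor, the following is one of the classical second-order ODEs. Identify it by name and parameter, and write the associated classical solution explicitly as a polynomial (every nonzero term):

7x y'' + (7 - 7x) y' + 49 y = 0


All three coefficients share the factor 7; dividing through by 7 gives  x y'' + (1 - x) y' + 7 y = 0.
This matches the Laguerre equation x y'' + (1 - x) y' + n y = 0 with n = 7; the polynomial solution is L_7(x).
With y = sum_k a_k x^k, matching x^k gives (k+1)k a_{k+1} + (k+1) a_{k+1} - k a_k + n a_k = 0, i.e. (k+1)^2 a_{k+1} = (k - n) a_k = (k - 7) a_k. The right side vanishes at k = 7, so the series terminates at degree 7.
Standard normalization L_n(0) = 1 gives a_0 = 1. Work upward with a_{k+1} = (k - 7) a_k / (k+1)^2:
  a_1 = (0 - 7)(1) / 1^2 = -7/1 = -7
  a_2 = (1 - 7)(-7) / 2^2 = 42/4 = 21/2
  a_3 = (2 - 7)(21/2) / 3^2 = (-105/2)/9 = -35/6
  a_4 = (3 - 7)(-35/6) / 4^2 = (70/3)/16 = 35/24
  a_5 = (4 - 7)(35/24) / 5^2 = (-35/8)/25 = -7/40
  a_6 = (5 - 7)(-7/40) / 6^2 = (7/20)/36 = 7/720
  a_7 = (6 - 7)(7/720) / 7^2 = (-7/720)/49 = -1/5040
Hence L_7(x) = -x^7/5040 + 7 x^6/720 - 7 x^5/40 + 35 x^4/24 - 35 x^3/6 + 21 x^2/2 - 7 x + 1.

L_7(x); series = -x^7/5040 + 7 x^6/720 - 7 x^5/40 + 35 x^4/24 - 35 x^3/6 + 21 x^2/2 - 7 x + 1
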